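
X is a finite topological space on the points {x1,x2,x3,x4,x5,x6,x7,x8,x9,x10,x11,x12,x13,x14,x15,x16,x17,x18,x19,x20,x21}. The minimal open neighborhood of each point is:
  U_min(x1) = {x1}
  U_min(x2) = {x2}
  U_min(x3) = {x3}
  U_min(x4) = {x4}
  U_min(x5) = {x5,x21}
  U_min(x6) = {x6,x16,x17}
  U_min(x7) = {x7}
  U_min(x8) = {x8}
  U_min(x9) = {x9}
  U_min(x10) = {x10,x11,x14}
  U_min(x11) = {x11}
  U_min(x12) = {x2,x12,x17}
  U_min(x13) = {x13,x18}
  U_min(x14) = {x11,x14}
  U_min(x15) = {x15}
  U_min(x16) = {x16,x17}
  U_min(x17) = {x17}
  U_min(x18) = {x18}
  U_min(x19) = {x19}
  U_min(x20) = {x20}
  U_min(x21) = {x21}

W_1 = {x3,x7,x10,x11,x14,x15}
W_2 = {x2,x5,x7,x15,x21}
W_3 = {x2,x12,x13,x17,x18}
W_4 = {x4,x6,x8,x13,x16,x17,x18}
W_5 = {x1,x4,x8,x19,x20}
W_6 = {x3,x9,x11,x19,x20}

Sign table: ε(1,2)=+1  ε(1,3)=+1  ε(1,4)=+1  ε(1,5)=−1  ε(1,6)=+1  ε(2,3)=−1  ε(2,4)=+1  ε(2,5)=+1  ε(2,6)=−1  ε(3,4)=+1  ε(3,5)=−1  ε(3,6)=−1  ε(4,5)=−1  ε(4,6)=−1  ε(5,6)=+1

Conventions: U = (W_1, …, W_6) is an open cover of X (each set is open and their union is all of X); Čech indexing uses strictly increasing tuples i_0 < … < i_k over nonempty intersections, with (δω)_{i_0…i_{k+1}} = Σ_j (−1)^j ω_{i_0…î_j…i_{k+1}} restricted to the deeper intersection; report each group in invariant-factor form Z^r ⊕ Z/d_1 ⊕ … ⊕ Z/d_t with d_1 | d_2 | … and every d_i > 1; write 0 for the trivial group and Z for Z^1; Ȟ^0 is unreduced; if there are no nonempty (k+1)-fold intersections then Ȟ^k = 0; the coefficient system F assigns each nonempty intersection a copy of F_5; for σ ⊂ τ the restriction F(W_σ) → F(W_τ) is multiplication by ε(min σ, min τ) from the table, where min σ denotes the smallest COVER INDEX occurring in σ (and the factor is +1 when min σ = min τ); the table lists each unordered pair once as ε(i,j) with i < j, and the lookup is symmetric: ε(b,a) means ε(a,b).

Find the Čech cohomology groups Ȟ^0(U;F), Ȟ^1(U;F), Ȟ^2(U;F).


nerve simplices:
  W12={x7,x15} W16={x3,x11} W23={x2} W34={x13,x17,x18} W45={x4,x8} W56={x19,x20}
C dims 6,6; δ0: rk_F5 5
degree 0: 6−5−0 = 1 → Ȟ^0 ≅ Z/5
degree 1: 6−0−5 = 1 → Ȟ^1 ≅ Z/5
degree 2: 0−0−0 = 0 → Ȟ^2 ≅ 0

Ȟ^0(U;F) ≅ Z/5,  Ȟ^1(U;F) ≅ Z/5,  Ȟ^2(U;F) ≅ 0


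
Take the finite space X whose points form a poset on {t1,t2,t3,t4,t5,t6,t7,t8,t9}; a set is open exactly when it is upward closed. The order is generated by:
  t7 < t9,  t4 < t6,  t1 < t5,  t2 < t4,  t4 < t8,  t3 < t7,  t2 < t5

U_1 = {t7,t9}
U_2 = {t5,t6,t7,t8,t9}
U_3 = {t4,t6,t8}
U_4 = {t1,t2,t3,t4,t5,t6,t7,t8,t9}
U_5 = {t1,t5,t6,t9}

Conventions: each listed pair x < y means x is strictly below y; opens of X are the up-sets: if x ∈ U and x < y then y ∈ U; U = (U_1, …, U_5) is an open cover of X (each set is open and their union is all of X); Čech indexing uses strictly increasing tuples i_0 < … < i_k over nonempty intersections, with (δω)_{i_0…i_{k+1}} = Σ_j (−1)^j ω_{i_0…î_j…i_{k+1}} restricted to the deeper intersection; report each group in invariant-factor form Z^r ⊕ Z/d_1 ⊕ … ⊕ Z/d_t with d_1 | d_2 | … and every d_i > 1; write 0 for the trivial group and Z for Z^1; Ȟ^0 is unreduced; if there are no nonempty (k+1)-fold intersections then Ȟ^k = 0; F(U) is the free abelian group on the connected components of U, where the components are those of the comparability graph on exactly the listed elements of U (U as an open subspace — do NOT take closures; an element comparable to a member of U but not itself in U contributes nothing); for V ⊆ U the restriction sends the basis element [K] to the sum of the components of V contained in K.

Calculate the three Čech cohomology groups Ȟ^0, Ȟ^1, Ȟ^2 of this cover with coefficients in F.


nonempty intersections:
  U12={t7,t9} U14={t7,t9} U15={t9} U23={t6,t8} U24={t5,t6,t7,t8,t9} U25={t5,t6,t9} U34={t4,t6,t8} U35={t6} U45={t1,t5,t6,t9}
  U124={t7,t9} U125={t9} U145={t9} U234={t6,t8} U235={t6} U245={t5,t6,t9} U345={t6}
  U1245={t9} U2345={t6}
components per intersection:
  U1: {t7,t9}
  U2: {t5} {t6} {t7,t9} {t8}
  U3: {t4,t6,t8}
  U4: {t1,t2,t4,t5,t6,t8} {t3,t7,t9}
  U5: {t1,t5} {t6} {t9}
  U12: {t7,t9}
  U14: {t7,t9}
  U15: {t9}
  U23: {t6} {t8}
  U24: {t5} {t6} {t7,t9} {t8}
  U25: {t5} {t6} {t9}
  U34: {t4,t6,t8}
  U35: {t6}
  U45: {t1,t5} {t6} {t9}
  U124: {t7,t9}
  U125: {t9}
  U145: {t9}
  U234: {t6} {t8}
  U235: {t6}
  U245: {t5} {t6} {t9}
  U345: {t6}
  U1245: {t9}
  U2345: {t6}
C dims 11,17,10,2; δ0: rk 9, SNF 1^9; δ1: rk 8, SNF 1^8; δ2: rk 2, SNF 1^2
Ȟ^0: (11−9)−0=2 ⇒ Z^2
Ȟ^1: (17−8)−9=0 ⇒ 0
Ȟ^2: (10−2)−8=0 ⇒ 0

Ȟ^0 ≅ Z^2; Ȟ^1 ≅ 0; Ȟ^2 ≅ 0


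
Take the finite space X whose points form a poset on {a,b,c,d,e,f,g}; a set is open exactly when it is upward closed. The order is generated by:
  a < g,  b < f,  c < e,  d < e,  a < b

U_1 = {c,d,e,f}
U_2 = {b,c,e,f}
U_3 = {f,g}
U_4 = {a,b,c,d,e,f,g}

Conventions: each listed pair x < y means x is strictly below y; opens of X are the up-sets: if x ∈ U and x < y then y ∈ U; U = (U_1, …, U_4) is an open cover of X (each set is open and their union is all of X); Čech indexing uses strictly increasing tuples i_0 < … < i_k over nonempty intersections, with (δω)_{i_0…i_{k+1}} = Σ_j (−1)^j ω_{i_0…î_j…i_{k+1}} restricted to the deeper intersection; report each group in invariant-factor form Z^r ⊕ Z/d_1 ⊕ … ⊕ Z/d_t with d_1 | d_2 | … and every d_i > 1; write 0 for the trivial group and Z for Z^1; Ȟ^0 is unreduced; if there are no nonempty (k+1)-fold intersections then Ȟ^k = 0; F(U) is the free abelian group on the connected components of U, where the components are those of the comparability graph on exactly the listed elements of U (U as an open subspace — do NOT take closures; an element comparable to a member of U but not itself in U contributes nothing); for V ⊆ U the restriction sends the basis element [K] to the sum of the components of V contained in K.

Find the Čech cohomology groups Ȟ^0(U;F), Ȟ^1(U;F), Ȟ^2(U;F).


nerve of the cover:
  U12={c,e,f} U13={f} U14={c,d,e,f} U23={f} U24={b,c,e,f} U34={f,g}
  U123={f} U124={c,e,f} U134={f} U234={f}
  U1234={f}
components per intersection:
  U1: {c,d,e} {f}
  U2: {b,f} {c,e}
  U3: {f} {g}
  U4: {a,b,f,g} {c,d,e}
  U12: {c,e} {f}
  U13: {f}
  U14: {c,d,e} {f}
  U23: {f}
  U24: {b,f} {c,e}
  U34: {f} {g}
  U123: {f}
  U124: {c,e} {f}
  U134: {f}
  U234: {f}
  U1234: {f}
C dims 8,10,5,1; δ0: rk 6, SNF 1^6; δ1: rk 4, SNF 1^4; δ2: rk 1, SNF 1^1
Ȟ^0 = (8 − 6) − 0 = 2, so Ȟ^0 ≅ Z^2
Ȟ^1 = (10 − 4) − 6 = 0, so Ȟ^1 ≅ 0
Ȟ^2 = (5 − 1) − 4 = 0, so Ȟ^2 ≅ 0

Ȟ^0 ≅ Z^2, Ȟ^1 ≅ 0, Ȟ^2 ≅ 0


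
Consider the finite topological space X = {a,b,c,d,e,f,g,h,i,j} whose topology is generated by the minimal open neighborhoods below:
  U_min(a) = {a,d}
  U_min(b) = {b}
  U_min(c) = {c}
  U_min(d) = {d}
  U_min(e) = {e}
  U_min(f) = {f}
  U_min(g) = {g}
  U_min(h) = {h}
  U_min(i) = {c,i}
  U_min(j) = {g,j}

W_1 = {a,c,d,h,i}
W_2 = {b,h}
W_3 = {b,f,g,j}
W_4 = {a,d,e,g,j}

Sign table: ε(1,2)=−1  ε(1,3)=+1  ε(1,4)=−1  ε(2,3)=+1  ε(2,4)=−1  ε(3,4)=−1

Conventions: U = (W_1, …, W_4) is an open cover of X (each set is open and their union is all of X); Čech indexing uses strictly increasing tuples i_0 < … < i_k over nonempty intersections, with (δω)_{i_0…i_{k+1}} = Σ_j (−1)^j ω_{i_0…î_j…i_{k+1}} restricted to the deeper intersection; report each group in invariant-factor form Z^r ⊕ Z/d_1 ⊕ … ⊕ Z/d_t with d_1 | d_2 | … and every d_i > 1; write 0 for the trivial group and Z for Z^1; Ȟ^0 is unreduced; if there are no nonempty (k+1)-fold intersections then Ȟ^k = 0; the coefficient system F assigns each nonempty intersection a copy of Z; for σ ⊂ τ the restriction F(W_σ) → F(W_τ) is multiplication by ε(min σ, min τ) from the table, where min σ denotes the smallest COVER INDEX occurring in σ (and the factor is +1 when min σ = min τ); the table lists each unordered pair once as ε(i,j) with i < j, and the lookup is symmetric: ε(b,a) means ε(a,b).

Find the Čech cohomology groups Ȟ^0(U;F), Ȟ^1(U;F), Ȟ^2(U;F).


cover nerve:
  W12={h} W14={a,d} W23={b} W34={g,j}
C dims 4,4; δ0: rk 4, SNF 1^3·2
Ȟ^0: (4−4)−0=0 ⇒ 0
Ȟ^1: (4−0)−4=0 plus torsion [2] ⇒ Z/2
Ȟ^2: (0−0)−0=0 ⇒ 0

Ȟ^0(U;F) ≅ 0, Ȟ^1(U;F) ≅ Z/2 and Ȟ^2(U;F) ≅ 0


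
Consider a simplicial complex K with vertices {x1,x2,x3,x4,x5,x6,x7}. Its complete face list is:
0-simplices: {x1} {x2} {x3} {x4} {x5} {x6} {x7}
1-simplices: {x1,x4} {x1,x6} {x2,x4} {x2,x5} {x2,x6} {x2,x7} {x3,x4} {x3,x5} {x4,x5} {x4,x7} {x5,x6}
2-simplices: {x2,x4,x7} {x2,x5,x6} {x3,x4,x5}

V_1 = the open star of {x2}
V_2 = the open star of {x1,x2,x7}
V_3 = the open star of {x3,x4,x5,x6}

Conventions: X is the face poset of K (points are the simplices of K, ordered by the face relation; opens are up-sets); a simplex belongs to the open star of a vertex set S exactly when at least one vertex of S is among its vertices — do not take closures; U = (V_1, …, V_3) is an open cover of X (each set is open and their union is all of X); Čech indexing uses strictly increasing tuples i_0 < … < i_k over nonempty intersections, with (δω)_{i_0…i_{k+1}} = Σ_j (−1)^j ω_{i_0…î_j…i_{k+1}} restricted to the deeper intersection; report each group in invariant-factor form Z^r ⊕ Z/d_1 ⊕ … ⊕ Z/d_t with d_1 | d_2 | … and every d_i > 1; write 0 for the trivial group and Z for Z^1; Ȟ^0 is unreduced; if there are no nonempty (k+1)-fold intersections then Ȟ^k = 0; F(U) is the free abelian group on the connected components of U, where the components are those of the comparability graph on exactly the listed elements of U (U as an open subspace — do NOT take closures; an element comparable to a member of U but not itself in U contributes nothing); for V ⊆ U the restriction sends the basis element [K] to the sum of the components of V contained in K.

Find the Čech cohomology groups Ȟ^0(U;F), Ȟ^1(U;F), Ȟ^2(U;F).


Ȟ^0(U;F) ≅ Z; Ȟ^1(U;F) ≅ Z^2; Ȟ^2(U;F) ≅ 0

intersection data:
  V1={{x2},{x2,x4},{x2,x5},{x2,x6},{x2,x7},{x2,x4,x7},{x2,x5,x6}} V2={{x1},{x2},{x7},{x1,x4},{x1,x6},{x2,x4},{x2,x5},{x2,x6},{x2,x7},{x4,x7},{x2,x4,x7},{x2,x5,x6}} V3={{x3},{x4},{x5},{x6},{x1,x4},{x1,x6},{x2,x4},{x2,x5},{x2,x6},{x3,x4},{x3,x5},{x4,x5},{x4,x7},{x5,x6},{x2,x4,x7},{x2,x5,x6},{x3,x4,x5}}
  V12={{x2},{x2,x4},{x2,x5},{x2,x6},{x2,x7},{x2,x4,x7},{x2,x5,x6}} V13={{x2,x4},{x2,x5},{x2,x6},{x2,x4,x7},{x2,x5,x6}} V23={{x1,x4},{x1,x6},{x2,x4},{x2,x5},{x2,x6},{x4,x7},{x2,x4,x7},{x2,x5,x6}}
  V123={{x2,x4},{x2,x5},{x2,x6},{x2,x4,x7},{x2,x5,x6}}
components per intersection:
  V1: {{x2},{x2,x4},{x2,x5},{x2,x6},{x2,x7},{x2,x4,x7},{x2,x5,x6}}
  V2: {{x1},{x1,x4},{x1,x6}} {{x2},{x7},{x2,x4},{x2,x5},{x2,x6},{x2,x7},{x4,x7},{x2,x4,x7},{x2,x5,x6}}
  V3: {{x3},{x4},{x5},{x6},{x1,x4},{x1,x6},{x2,x4},{x2,x5},{x2,x6},{x3,x4},{x3,x5},{x4,x5},{x4,x7},{x5,x6},{x2,x4,x7},{x2,x5,x6},{x3,x4,x5}}
  V12: {{x2},{x2,x4},{x2,x5},{x2,x6},{x2,x7},{x2,x4,x7},{x2,x5,x6}}
  V13: {{x2,x4},{x2,x4,x7}} {{x2,x5},{x2,x6},{x2,x5,x6}}
  V23: {{x1,x4}} {{x1,x6}} {{x2,x4},{x4,x7},{x2,x4,x7}} {{x2,x5},{x2,x6},{x2,x5,x6}}
  V123: {{x2,x4},{x2,x4,x7}} {{x2,x5},{x2,x6},{x2,x5,x6}}
C dims 4,7,2; δ0: rk 3, SNF 1^3; δ1: rk 2, SNF 1^2
Ȟ^0 = (4 − 3) − 0 = 1, so Ȟ^0 ≅ Z
Ȟ^1 = (7 − 2) − 3 = 2, so Ȟ^1 ≅ Z^2
Ȟ^2 = (2 − 0) − 2 = 0, so Ȟ^2 ≅ 0


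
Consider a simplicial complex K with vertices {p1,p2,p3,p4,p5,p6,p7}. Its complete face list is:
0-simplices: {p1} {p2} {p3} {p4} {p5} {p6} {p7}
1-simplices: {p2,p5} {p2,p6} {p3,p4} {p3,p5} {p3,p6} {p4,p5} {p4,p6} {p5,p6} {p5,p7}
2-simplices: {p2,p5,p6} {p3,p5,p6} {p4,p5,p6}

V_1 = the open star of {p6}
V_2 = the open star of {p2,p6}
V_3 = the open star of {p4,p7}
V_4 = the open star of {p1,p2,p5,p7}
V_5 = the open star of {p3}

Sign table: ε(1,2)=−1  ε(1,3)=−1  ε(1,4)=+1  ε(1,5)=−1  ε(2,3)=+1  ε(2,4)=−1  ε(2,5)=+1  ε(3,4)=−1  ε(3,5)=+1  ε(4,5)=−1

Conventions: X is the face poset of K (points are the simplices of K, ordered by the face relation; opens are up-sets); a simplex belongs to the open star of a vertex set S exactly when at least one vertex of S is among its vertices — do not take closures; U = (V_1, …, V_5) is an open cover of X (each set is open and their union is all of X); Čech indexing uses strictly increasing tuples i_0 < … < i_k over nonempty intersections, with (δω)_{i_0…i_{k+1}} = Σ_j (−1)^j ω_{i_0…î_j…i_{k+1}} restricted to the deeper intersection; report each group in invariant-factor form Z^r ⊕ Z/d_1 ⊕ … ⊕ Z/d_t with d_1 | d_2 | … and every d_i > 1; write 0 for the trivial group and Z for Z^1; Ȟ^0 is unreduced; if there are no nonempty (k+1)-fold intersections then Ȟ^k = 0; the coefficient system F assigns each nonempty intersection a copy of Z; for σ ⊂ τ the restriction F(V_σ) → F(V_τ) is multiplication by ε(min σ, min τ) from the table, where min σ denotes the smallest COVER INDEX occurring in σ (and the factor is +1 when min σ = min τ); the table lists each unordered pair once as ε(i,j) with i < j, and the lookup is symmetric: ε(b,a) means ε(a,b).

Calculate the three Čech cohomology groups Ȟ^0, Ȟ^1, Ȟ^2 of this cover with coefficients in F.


Ȟ^0(U;F) ≅ Z; Ȟ^1(U;F) ≅ Z; Ȟ^2(U;F) ≅ 0

nerve simplices:
  V1={{p6},{p2,p6},{p3,p6},{p4,p6},{p5,p6},{p2,p5,p6},{p3,p5,p6},{p4,p5,p6}} V2={{p2},{p6},{p2,p5},{p2,p6},{p3,p6},{p4,p6},{p5,p6},{p2,p5,p6},{p3,p5,p6},{p4,p5,p6}} V3={{p4},{p7},{p3,p4},{p4,p5},{p4,p6},{p5,p7},{p4,p5,p6}} V4={{p1},{p2},{p5},{p7},{p2,p5},{p2,p6},{p3,p5},{p4,p5},{p5,p6},{p5,p7},{p2,p5,p6},{p3,p5,p6},{p4,p5,p6}} V5={{p3},{p3,p4},{p3,p5},{p3,p6},{p3,p5,p6}}
  V12={{p6},{p2,p6},{p3,p6},{p4,p6},{p5,p6},{p2,p5,p6},{p3,p5,p6},{p4,p5,p6}} V13={{p4,p6},{p4,p5,p6}} V14={{p2,p6},{p5,p6},{p2,p5,p6},{p3,p5,p6},{p4,p5,p6}} V15={{p3,p6},{p3,p5,p6}} V23={{p4,p6},{p4,p5,p6}} V24={{p2},{p2,p5},{p2,p6},{p5,p6},{p2,p5,p6},{p3,p5,p6},{p4,p5,p6}} V25={{p3,p6},{p3,p5,p6}} V34={{p7},{p4,p5},{p5,p7},{p4,p5,p6}} V35={{p3,p4}} V45={{p3,p5},{p3,p5,p6}}
  V123={{p4,p6},{p4,p5,p6}} V124={{p2,p6},{p5,p6},{p2,p5,p6},{p3,p5,p6},{p4,p5,p6}} V125={{p3,p6},{p3,p5,p6}} V134={{p4,p5,p6}} V145={{p3,p5,p6}} V234={{p4,p5,p6}} V245={{p3,p5,p6}}
  V1234={{p4,p5,p6}} V1245={{p3,p5,p6}}
C dims 5,10,7,2; δ0: rk 4, SNF 1^4; δ1: rk 5, SNF 1^5; δ2: rk 2, SNF 1^2
degree 0: 5−4−0 = 1 → Ȟ^0 ≅ Z
degree 1: 10−5−4 = 1 → Ȟ^1 ≅ Z
degree 2: 7−2−5 = 0 → Ȟ^2 ≅ 0


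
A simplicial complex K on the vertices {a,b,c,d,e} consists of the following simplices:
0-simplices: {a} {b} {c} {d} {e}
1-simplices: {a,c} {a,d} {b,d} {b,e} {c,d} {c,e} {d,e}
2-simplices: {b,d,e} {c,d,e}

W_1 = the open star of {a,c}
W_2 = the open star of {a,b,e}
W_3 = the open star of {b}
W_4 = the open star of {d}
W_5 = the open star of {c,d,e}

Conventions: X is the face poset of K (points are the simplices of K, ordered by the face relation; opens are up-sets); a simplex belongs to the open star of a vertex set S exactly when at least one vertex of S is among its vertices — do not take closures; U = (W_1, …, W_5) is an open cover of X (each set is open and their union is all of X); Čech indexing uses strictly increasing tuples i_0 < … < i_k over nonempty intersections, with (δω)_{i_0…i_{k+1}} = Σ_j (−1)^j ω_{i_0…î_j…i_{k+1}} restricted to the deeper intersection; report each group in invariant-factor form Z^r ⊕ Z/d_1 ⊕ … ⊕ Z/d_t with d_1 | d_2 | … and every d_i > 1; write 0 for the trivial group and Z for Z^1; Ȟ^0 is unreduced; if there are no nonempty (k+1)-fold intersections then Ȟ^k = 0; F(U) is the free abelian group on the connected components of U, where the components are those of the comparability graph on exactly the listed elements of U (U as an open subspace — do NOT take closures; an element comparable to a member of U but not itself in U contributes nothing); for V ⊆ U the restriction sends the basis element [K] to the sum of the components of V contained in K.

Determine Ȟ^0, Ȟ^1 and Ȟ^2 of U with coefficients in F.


nerve simplices:
  W1={{a},{c},{a,c},{a,d},{c,d},{c,e},{c,d,e}} W2={{a},{b},{e},{a,c},{a,d},{b,d},{b,e},{c,e},{d,e},{b,d,e},{c,d,e}} W3={{b},{b,d},{b,e},{b,d,e}} W4={{d},{a,d},{b,d},{c,d},{d,e},{b,d,e},{c,d,e}} W5={{c},{d},{e},{a,c},{a,d},{b,d},{b,e},{c,d},{c,e},{d,e},{b,d,e},{c,d,e}}
  W12={{a},{a,c},{a,d},{c,e},{c,d,e}} W14={{a,d},{c,d},{c,d,e}} W15={{c},{a,c},{a,d},{c,d},{c,e},{c,d,e}} W23={{b},{b,d},{b,e},{b,d,e}} W24={{a,d},{b,d},{d,e},{b,d,e},{c,d,e}} W25={{e},{a,c},{a,d},{b,d},{b,e},{c,e},{d,e},{b,d,e},{c,d,e}} W34={{b,d},{b,d,e}} W35={{b,d},{b,e},{b,d,e}} W45={{d},{a,d},{b,d},{c,d},{d,e},{b,d,e},{c,d,e}}
  W124={{a,d},{c,d,e}} W125={{a,c},{a,d},{c,e},{c,d,e}} W145={{a,d},{c,d},{c,d,e}} W234={{b,d},{b,d,e}} W235={{b,d},{b,e},{b,d,e}} W245={{a,d},{b,d},{d,e},{b,d,e},{c,d,e}} W345={{b,d},{b,d,e}}
  W1245={{a,d},{c,d,e}} W2345={{b,d},{b,d,e}}
components per intersection:
  W1: {{a},{c},{a,c},{a,d},{c,d},{c,e},{c,d,e}}
  W2: {{a},{a,c},{a,d}} {{b},{e},{b,d},{b,e},{c,e},{d,e},{b,d,e},{c,d,e}}
  W3: {{b},{b,d},{b,e},{b,d,e}}
  W4: {{d},{a,d},{b,d},{c,d},{d,e},{b,d,e},{c,d,e}}
  W5: {{c},{d},{e},{a,c},{a,d},{b,d},{b,e},{c,d},{c,e},{d,e},{b,d,e},{c,d,e}}
  W12: {{a},{a,c},{a,d}} {{c,e},{c,d,e}}
  W14: {{a,d}} {{c,d},{c,d,e}}
  W15: {{c},{a,c},{c,d},{c,e},{c,d,e}} {{a,d}}
  W23: {{b},{b,d},{b,e},{b,d,e}}
  W24: {{a,d}} {{b,d},{d,e},{b,d,e},{c,d,e}}
  W25: {{e},{b,d},{b,e},{c,e},{d,e},{b,d,e},{c,d,e}} {{a,c}} {{a,d}}
  W34: {{b,d},{b,d,e}}
  W35: {{b,d},{b,e},{b,d,e}}
  W45: {{d},{a,d},{b,d},{c,d},{d,e},{b,d,e},{c,d,e}}
  W124: {{a,d}} {{c,d,e}}
  W125: {{a,c}} {{a,d}} {{c,e},{c,d,e}}
  W145: {{a,d}} {{c,d},{c,d,e}}
  W234: {{b,d},{b,d,e}}
  W235: {{b,d},{b,e},{b,d,e}}
  W245: {{a,d}} {{b,d},{d,e},{b,d,e},{c,d,e}}
  W345: {{b,d},{b,d,e}}
  W1245: {{a,d}} {{c,d,e}}
  W2345: {{b,d},{b,d,e}}
C dims 6,15,12,3; δ0: rk 5, SNF 1^5; δ1: rk 9, SNF 1^9; δ2: rk 3, SNF 1^3
degree 0: 6−5−0 = 1 → Ȟ^0 ≅ Z
degree 1: 15−9−5 = 1 → Ȟ^1 ≅ Z
degree 2: 12−3−9 = 0 → Ȟ^2 ≅ 0

Ȟ^0 ≅ Z; Ȟ^1 ≅ Z; Ȟ^2 ≅ 0


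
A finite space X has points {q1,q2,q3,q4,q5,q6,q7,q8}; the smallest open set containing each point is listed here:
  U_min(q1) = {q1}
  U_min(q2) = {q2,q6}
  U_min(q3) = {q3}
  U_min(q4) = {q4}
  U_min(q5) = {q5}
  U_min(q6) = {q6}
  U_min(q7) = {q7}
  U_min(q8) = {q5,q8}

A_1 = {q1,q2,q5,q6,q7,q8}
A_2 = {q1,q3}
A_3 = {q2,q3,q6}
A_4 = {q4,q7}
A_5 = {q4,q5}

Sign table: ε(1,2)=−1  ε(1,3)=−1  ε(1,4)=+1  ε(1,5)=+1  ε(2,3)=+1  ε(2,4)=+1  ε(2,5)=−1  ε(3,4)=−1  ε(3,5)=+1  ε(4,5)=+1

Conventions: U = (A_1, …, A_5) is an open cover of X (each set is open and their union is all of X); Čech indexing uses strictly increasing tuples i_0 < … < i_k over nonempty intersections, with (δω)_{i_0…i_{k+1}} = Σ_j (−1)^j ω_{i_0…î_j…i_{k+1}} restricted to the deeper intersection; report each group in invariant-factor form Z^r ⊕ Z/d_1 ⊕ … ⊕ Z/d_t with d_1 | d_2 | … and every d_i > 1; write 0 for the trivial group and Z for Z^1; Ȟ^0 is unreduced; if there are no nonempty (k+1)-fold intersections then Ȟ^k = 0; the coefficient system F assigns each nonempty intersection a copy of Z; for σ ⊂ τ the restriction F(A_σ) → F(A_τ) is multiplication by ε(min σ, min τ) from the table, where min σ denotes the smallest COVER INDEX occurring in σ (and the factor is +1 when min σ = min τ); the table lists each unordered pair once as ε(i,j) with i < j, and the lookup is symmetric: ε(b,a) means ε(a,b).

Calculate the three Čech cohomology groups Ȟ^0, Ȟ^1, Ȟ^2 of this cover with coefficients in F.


Ȟ^0 ≅ Z, Ȟ^1 ≅ Z^2, Ȟ^2 ≅ 0

nonempty intersections:
  A12={q1} A13={q2,q6} A14={q7} A15={q5} A23={q3} A45={q4}
C dims 5,6; δ0: rk 4, SNF 1^4
Ȟ^0: (5−4)−0=1 ⇒ Z
Ȟ^1: (6−0)−4=2 ⇒ Z^2
Ȟ^2: (0−0)−0=0 ⇒ 0


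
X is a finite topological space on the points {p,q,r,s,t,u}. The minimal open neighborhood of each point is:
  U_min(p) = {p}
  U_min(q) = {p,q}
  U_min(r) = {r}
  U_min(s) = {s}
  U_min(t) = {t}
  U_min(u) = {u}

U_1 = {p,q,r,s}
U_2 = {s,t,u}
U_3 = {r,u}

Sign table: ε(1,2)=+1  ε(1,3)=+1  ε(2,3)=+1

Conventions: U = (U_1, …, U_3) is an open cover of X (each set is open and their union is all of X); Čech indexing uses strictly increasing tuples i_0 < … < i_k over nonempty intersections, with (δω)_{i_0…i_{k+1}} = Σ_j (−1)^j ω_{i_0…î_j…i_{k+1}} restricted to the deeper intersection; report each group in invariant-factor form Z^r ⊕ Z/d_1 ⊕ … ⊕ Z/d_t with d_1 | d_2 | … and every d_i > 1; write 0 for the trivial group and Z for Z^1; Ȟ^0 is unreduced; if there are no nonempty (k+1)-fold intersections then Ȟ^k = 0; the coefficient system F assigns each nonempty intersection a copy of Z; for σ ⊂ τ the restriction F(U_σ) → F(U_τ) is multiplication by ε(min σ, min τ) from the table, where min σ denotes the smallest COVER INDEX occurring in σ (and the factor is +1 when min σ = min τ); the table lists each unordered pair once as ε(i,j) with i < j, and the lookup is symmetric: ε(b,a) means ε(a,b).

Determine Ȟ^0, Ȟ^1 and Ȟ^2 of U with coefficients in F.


Ȟ^0 ≅ Z,  Ȟ^1 ≅ Z,  Ȟ^2 ≅ 0

nerve of the cover:
  U12={s} U13={r} U23={u}
C dims 3,3; δ0: rk 2, SNF 1^2
Ȟ^0 = (3 − 2) − 0 = 1, so Ȟ^0 ≅ Z
Ȟ^1 = (3 − 0) − 2 = 1, so Ȟ^1 ≅ Z
Ȟ^2 = (0 − 0) − 0 = 0, so Ȟ^2 ≅ 0


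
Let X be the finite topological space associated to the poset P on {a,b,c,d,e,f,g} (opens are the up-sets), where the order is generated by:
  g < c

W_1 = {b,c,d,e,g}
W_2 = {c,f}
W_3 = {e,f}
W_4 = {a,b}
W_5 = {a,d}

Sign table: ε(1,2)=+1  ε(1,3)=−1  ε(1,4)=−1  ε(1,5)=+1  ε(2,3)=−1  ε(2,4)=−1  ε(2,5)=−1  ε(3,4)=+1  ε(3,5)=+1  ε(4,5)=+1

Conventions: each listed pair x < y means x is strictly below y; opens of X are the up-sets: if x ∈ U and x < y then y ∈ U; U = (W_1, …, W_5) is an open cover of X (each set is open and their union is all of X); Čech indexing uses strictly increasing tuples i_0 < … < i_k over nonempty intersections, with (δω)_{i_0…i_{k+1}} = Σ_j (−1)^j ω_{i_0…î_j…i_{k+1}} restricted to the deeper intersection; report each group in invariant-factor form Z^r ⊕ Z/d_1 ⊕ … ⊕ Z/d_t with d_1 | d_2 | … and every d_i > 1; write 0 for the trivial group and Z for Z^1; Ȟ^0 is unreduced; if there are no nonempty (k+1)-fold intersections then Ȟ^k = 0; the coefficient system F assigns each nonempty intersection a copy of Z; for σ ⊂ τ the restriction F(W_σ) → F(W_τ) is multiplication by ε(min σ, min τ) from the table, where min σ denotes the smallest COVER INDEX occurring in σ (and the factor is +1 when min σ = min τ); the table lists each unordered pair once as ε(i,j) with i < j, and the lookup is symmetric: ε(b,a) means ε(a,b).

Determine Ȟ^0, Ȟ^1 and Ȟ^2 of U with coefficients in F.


Ȟ^0(U;F) ≅ 0, Ȟ^1(U;F) ≅ Z ⊕ Z/2, Ȟ^2(U;F) ≅ 0

nonempty intersections:
  W12={c} W13={e} W14={b} W15={d} W23={f} W45={a}
C dims 5,6; δ0: rk 5, SNF 1^4·2
Ȟ^0: (5−5)−0=0 ⇒ 0
Ȟ^1: (6−0)−5=1 plus torsion [2] ⇒ Z ⊕ Z/2
Ȟ^2: (0−0)−0=0 ⇒ 0


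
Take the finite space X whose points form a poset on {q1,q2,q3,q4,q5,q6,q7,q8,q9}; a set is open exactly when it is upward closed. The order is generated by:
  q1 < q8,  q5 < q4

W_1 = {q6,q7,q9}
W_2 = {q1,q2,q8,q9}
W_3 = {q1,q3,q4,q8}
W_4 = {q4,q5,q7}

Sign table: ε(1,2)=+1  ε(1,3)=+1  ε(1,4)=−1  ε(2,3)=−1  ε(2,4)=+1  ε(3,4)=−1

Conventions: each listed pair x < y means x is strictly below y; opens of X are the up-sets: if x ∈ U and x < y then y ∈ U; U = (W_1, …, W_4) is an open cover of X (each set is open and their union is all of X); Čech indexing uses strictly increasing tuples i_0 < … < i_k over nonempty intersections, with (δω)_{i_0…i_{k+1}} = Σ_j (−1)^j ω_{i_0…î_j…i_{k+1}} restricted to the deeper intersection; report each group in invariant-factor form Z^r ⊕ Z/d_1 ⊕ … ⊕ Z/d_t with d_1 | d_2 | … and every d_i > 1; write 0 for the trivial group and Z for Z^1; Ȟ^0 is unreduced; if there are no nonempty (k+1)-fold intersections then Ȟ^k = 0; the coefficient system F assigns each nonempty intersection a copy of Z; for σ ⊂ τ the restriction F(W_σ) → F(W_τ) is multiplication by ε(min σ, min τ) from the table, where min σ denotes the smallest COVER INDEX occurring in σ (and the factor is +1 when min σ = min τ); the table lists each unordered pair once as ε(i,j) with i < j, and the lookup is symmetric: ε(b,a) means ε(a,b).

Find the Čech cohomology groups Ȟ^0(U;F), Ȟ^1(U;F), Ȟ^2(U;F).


Ȟ^0 = 0, Ȟ^1 = Z/2, Ȟ^2 = 0

cover nerve:
  W12={q9} W14={q7} W23={q1,q8} W34={q4}
C dims 4,4; δ0: rk 4, SNF 1^3·2
Ȟ^0: (4−4)−0=0 ⇒ 0
Ȟ^1: (4−0)−4=0 plus torsion [2] ⇒ Z/2
Ȟ^2: (0−0)−0=0 ⇒ 0


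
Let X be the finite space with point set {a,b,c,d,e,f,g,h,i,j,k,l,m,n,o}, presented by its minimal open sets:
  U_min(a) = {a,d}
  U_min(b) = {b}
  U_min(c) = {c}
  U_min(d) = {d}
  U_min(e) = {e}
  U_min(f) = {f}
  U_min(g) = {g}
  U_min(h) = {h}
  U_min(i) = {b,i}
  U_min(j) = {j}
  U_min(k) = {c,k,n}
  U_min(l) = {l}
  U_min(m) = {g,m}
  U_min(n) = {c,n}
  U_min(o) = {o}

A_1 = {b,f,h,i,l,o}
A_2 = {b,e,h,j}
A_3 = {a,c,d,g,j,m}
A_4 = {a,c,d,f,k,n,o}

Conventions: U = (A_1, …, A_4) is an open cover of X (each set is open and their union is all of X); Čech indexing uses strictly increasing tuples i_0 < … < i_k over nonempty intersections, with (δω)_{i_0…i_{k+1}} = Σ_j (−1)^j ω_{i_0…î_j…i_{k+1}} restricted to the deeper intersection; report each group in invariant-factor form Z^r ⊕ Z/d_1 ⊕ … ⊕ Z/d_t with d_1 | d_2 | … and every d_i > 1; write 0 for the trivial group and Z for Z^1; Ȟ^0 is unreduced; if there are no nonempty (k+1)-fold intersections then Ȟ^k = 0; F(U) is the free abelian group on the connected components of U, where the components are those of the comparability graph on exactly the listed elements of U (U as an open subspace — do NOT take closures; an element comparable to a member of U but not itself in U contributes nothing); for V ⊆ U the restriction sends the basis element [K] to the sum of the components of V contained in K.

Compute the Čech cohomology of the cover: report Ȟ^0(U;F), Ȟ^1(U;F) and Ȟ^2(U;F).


intersection data:
  A12={b,h} A14={f,o} A23={j} A34={a,c,d}
components per intersection:
  A1: {b,i} {f} {h} {l} {o}
  A2: {b} {e} {h} {j}
  A3: {a,d} {c} {g,m} {j}
  A4: {a,d} {c,k,n} {f} {o}
  A12: {b} {h}
  A14: {f} {o}
  A23: {j}
  A34: {a,d} {c}
C dims 17,7; δ0: rk 7, SNF 1^7
Ȟ^0 = (17 − 7) − 0 = 10, so Ȟ^0 ≅ Z^10
Ȟ^1 = (7 − 0) − 7 = 0, so Ȟ^1 ≅ 0
Ȟ^2 = (0 − 0) − 0 = 0, so Ȟ^2 ≅ 0

Ȟ^0 ≅ Z^10,  Ȟ^1 ≅ 0,  Ȟ^2 ≅ 0


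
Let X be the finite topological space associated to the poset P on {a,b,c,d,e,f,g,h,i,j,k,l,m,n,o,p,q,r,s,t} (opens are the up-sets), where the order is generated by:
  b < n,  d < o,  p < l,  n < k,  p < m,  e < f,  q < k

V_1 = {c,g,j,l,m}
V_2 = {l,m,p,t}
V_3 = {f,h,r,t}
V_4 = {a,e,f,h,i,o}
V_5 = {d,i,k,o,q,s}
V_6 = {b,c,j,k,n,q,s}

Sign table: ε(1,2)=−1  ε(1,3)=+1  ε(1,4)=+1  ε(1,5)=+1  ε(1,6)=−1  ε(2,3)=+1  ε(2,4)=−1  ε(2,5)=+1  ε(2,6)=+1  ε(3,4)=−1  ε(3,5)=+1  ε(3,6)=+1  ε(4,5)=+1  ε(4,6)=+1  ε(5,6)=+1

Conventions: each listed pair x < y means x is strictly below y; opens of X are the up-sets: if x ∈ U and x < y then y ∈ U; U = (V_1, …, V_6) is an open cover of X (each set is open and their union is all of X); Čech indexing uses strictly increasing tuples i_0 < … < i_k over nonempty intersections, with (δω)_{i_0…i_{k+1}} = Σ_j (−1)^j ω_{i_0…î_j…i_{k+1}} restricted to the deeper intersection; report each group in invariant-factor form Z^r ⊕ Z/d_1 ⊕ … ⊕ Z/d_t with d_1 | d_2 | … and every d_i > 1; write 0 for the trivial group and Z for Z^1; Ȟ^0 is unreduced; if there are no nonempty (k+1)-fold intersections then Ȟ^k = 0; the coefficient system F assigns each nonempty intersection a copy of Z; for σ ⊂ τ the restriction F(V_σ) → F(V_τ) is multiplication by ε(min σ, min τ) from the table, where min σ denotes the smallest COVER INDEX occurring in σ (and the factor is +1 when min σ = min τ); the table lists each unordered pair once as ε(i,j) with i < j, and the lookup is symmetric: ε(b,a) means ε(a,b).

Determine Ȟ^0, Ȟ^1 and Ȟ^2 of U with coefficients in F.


Ȟ^0 ≅ 0,  Ȟ^1 ≅ Z/2,  Ȟ^2 ≅ 0

nerve simplices:
  V12={l,m} V16={c,j} V23={t} V34={f,h} V45={i,o} V56={k,q,s}
C dims 6,6; δ0: rk 6, SNF 1^5·2
degree 0: 6−6−0 = 0 → Ȟ^0 ≅ 0
degree 1: 6−0−6 = 0 plus torsion [2] → Ȟ^1 ≅ Z/2
degree 2: 0−0−0 = 0 → Ȟ^2 ≅ 0


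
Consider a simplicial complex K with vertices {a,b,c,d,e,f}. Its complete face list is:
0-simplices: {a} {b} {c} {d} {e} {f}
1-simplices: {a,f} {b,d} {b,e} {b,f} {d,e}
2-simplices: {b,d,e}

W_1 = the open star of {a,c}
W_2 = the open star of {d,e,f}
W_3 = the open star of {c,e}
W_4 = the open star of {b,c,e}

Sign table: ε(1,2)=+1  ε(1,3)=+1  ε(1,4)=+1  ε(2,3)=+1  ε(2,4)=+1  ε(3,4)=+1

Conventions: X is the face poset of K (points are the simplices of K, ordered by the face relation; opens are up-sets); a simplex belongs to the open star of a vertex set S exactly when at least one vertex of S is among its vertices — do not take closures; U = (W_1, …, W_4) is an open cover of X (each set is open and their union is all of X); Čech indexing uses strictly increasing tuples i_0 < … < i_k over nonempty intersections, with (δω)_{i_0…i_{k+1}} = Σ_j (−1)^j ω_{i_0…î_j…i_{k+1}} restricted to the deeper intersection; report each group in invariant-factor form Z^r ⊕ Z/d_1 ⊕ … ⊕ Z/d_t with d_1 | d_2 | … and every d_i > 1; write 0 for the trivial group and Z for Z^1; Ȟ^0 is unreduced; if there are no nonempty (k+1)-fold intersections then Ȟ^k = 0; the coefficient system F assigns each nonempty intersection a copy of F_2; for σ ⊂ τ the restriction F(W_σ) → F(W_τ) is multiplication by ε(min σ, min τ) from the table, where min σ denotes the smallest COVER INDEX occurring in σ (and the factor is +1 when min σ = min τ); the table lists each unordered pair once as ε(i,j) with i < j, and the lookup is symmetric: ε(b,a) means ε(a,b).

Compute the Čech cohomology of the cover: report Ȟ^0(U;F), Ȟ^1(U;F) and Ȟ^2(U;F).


Ȟ^0(U;F) ≅ Z/2,  Ȟ^1(U;F) ≅ Z/2,  Ȟ^2(U;F) ≅ 0

nerve of the cover:
  W1={{a},{c},{a,f}} W2={{d},{e},{f},{a,f},{b,d},{b,e},{b,f},{d,e},{b,d,e}} W3={{c},{e},{b,e},{d,e},{b,d,e}} W4={{b},{c},{e},{b,d},{b,e},{b,f},{d,e},{b,d,e}}
  W12={{a,f}} W13={{c}} W14={{c}} W23={{e},{b,e},{d,e},{b,d,e}} W24={{e},{b,d},{b,e},{b,f},{d,e},{b,d,e}} W34={{c},{e},{b,e},{d,e},{b,d,e}}
  W134={{c}} W234={{e},{b,e},{d,e},{b,d,e}}
C dims 4,6,2; δ0: rk_F2 3; δ1: rk_F2 2
Ȟ^0 = (4 − 3) − 0 = 1, so Ȟ^0 ≅ Z/2
Ȟ^1 = (6 − 2) − 3 = 1, so Ȟ^1 ≅ Z/2
Ȟ^2 = (2 − 0) − 2 = 0, so Ȟ^2 ≅ 0


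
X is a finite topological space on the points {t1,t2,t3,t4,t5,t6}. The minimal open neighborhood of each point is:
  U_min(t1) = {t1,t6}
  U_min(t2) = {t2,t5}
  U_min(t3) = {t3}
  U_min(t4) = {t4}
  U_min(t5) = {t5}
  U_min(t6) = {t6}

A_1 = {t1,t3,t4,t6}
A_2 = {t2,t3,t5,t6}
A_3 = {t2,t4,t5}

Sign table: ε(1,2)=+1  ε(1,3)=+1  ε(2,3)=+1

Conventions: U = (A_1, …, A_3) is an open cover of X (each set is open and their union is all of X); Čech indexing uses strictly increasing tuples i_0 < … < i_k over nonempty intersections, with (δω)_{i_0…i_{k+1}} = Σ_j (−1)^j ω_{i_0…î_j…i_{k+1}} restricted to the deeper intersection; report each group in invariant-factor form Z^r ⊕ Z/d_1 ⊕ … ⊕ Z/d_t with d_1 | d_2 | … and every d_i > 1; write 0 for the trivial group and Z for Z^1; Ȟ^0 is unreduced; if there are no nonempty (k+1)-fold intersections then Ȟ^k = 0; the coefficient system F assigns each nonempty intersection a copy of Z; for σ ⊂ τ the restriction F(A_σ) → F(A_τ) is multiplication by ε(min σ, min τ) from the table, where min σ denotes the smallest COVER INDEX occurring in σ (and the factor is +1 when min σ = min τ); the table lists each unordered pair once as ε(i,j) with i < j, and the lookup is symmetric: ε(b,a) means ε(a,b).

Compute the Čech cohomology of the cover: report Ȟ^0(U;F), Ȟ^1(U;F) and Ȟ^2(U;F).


Ȟ^0 = Z, Ȟ^1 = Z and Ȟ^2 = 0

nerve of the cover:
  A12={t3,t6} A13={t4} A23={t2,t5}
C dims 3,3; δ0: rk 2, SNF 1^2
Ȟ^0 = (3 − 2) − 0 = 1, so Ȟ^0 ≅ Z
Ȟ^1 = (3 − 0) − 2 = 1, so Ȟ^1 ≅ Z
Ȟ^2 = (0 − 0) − 0 = 0, so Ȟ^2 ≅ 0


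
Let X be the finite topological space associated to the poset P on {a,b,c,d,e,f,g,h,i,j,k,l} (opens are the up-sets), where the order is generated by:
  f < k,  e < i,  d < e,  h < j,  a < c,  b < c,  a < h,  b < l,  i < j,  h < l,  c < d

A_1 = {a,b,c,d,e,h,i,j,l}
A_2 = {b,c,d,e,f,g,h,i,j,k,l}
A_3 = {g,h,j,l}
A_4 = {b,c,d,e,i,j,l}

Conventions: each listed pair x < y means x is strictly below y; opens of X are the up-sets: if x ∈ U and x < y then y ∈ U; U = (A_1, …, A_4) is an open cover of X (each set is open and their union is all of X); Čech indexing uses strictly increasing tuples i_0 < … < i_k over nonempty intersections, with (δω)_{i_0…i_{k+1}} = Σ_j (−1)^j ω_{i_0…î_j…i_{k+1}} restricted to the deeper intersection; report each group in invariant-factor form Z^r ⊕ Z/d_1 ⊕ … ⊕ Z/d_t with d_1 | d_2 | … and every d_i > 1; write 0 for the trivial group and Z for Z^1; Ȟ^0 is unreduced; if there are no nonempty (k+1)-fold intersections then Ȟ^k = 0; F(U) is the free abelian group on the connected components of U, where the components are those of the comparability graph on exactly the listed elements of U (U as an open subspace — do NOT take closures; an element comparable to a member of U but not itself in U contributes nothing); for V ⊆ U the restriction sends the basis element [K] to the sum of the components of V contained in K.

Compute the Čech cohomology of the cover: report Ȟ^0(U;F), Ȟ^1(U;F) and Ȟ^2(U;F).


nerve simplices:
  A12={b,c,d,e,h,i,j,l} A13={h,j,l} A14={b,c,d,e,i,j,l} A23={g,h,j,l} A24={b,c,d,e,i,j,l} A34={j,l}
  A123={h,j,l} A124={b,c,d,e,i,j,l} A134={j,l} A234={j,l}
  A1234={j,l}
components per intersection:
  A1: {a,b,c,d,e,h,i,j,l}
  A2: {b,c,d,e,h,i,j,l} {f,k} {g}
  A3: {g} {h,j,l}
  A4: {b,c,d,e,i,j,l}
  A12: {b,c,d,e,h,i,j,l}
  A13: {h,j,l}
  A14: {b,c,d,e,i,j,l}
  A23: {g} {h,j,l}
  A24: {b,c,d,e,i,j,l}
  A34: {j} {l}
  A123: {h,j,l}
  A124: {b,c,d,e,i,j,l}
  A134: {j} {l}
  A234: {j} {l}
  A1234: {j} {l}
C dims 7,8,6,2; δ0: rk 4, SNF 1^4; δ1: rk 4, SNF 1^4; δ2: rk 2, SNF 1^2
degree 0: 7−4−0 = 3 → Ȟ^0 ≅ Z^3
degree 1: 8−4−4 = 0 → Ȟ^1 ≅ 0
degree 2: 6−2−4 = 0 → Ȟ^2 ≅ 0

Ȟ^0 = Z^3, Ȟ^1 = 0 and Ȟ^2 = 0


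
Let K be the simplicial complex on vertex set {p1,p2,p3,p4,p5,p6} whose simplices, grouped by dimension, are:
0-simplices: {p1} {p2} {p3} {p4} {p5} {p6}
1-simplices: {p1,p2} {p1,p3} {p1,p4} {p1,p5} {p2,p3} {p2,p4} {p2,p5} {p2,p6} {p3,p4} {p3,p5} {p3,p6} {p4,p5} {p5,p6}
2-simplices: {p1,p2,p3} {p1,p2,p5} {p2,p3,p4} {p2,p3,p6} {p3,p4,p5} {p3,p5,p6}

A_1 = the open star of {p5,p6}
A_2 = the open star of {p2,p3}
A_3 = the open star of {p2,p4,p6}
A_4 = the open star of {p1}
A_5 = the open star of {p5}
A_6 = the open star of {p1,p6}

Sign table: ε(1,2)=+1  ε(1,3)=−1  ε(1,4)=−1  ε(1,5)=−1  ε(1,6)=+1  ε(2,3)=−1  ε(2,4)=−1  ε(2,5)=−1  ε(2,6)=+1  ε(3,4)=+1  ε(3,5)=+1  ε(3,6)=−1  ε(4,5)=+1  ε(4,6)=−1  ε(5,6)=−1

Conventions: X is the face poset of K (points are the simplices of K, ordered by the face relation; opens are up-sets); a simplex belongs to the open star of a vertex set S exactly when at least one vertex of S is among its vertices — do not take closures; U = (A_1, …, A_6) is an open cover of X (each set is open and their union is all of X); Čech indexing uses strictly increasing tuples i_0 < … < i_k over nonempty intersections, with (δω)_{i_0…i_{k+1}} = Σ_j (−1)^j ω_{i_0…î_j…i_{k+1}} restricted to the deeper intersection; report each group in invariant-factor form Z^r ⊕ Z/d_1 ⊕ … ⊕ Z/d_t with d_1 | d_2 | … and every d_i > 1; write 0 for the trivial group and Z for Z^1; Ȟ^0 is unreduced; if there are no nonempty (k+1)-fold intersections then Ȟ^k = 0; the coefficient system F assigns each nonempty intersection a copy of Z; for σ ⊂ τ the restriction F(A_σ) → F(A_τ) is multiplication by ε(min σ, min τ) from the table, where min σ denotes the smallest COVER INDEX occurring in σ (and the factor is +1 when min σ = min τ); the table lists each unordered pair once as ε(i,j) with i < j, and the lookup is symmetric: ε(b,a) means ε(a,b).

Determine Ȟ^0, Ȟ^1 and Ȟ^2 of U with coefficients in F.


Ȟ^0(U;F) ≅ Z; Ȟ^1(U;F) ≅ 0; Ȟ^2(U;F) ≅ 0

intersection data:
  A1={{p5},{p6},{p1,p5},{p2,p5},{p2,p6},{p3,p5},{p3,p6},{p4,p5},{p5,p6},{p1,p2,p5},{p2,p3,p6},{p3,p4,p5},{p3,p5,p6}} A2={{p2},{p3},{p1,p2},{p1,p3},{p2,p3},{p2,p4},{p2,p5},{p2,p6},{p3,p4},{p3,p5},{p3,p6},{p1,p2,p3},{p1,p2,p5},{p2,p3,p4},{p2,p3,p6},{p3,p4,p5},{p3,p5,p6}} A3={{p2},{p4},{p6},{p1,p2},{p1,p4},{p2,p3},{p2,p4},{p2,p5},{p2,p6},{p3,p4},{p3,p6},{p4,p5},{p5,p6},{p1,p2,p3},{p1,p2,p5},{p2,p3,p4},{p2,p3,p6},{p3,p4,p5},{p3,p5,p6}} A4={{p1},{p1,p2},{p1,p3},{p1,p4},{p1,p5},{p1,p2,p3},{p1,p2,p5}} A5={{p5},{p1,p5},{p2,p5},{p3,p5},{p4,p5},{p5,p6},{p1,p2,p5},{p3,p4,p5},{p3,p5,p6}} A6={{p1},{p6},{p1,p2},{p1,p3},{p1,p4},{p1,p5},{p2,p6},{p3,p6},{p5,p6},{p1,p2,p3},{p1,p2,p5},{p2,p3,p6},{p3,p5,p6}}
  A12={{p2,p5},{p2,p6},{p3,p5},{p3,p6},{p1,p2,p5},{p2,p3,p6},{p3,p4,p5},{p3,p5,p6}} A13={{p6},{p2,p5},{p2,p6},{p3,p6},{p4,p5},{p5,p6},{p1,p2,p5},{p2,p3,p6},{p3,p4,p5},{p3,p5,p6}} A14={{p1,p5},{p1,p2,p5}} A15={{p5},{p1,p5},{p2,p5},{p3,p5},{p4,p5},{p5,p6},{p1,p2,p5},{p3,p4,p5},{p3,p5,p6}} A16={{p6},{p1,p5},{p2,p6},{p3,p6},{p5,p6},{p1,p2,p5},{p2,p3,p6},{p3,p5,p6}} A23={{p2},{p1,p2},{p2,p3},{p2,p4},{p2,p5},{p2,p6},{p3,p4},{p3,p6},{p1,p2,p3},{p1,p2,p5},{p2,p3,p4},{p2,p3,p6},{p3,p4,p5},{p3,p5,p6}} A24={{p1,p2},{p1,p3},{p1,p2,p3},{p1,p2,p5}} A25={{p2,p5},{p3,p5},{p1,p2,p5},{p3,p4,p5},{p3,p5,p6}} A26={{p1,p2},{p1,p3},{p2,p6},{p3,p6},{p1,p2,p3},{p1,p2,p5},{p2,p3,p6},{p3,p5,p6}} A34={{p1,p2},{p1,p4},{p1,p2,p3},{p1,p2,p5}} A35={{p2,p5},{p4,p5},{p5,p6},{p1,p2,p5},{p3,p4,p5},{p3,p5,p6}} A36={{p6},{p1,p2},{p1,p4},{p2,p6},{p3,p6},{p5,p6},{p1,p2,p3},{p1,p2,p5},{p2,p3,p6},{p3,p5,p6}} A45={{p1,p5},{p1,p2,p5}} A46={{p1},{p1,p2},{p1,p3},{p1,p4},{p1,p5},{p1,p2,p3},{p1,p2,p5}} A56={{p1,p5},{p5,p6},{p1,p2,p5},{p3,p5,p6}}
  A123={{p2,p5},{p2,p6},{p3,p6},{p1,p2,p5},{p2,p3,p6},{p3,p4,p5},{p3,p5,p6}} A124={{p1,p2,p5}} A125={{p2,p5},{p3,p5},{p1,p2,p5},{p3,p4,p5},{p3,p5,p6}} A126={{p2,p6},{p3,p6},{p1,p2,p5},{p2,p3,p6},{p3,p5,p6}} A134={{p1,p2,p5}} A135={{p2,p5},{p4,p5},{p5,p6},{p1,p2,p5},{p3,p4,p5},{p3,p5,p6}} A136={{p6},{p2,p6},{p3,p6},{p5,p6},{p1,p2,p5},{p2,p3,p6},{p3,p5,p6}} A145={{p1,p5},{p1,p2,p5}} A146={{p1,p5},{p1,p2,p5}} A156={{p1,p5},{p5,p6},{p1,p2,p5},{p3,p5,p6}} A234={{p1,p2},{p1,p2,p3},{p1,p2,p5}} A235={{p2,p5},{p1,p2,p5},{p3,p4,p5},{p3,p5,p6}} A236={{p1,p2},{p2,p6},{p3,p6},{p1,p2,p3},{p1,p2,p5},{p2,p3,p6},{p3,p5,p6}} A245={{p1,p2,p5}} A246={{p1,p2},{p1,p3},{p1,p2,p3},{p1,p2,p5}} A256={{p1,p2,p5},{p3,p5,p6}} A345={{p1,p2,p5}} A346={{p1,p2},{p1,p4},{p1,p2,p3},{p1,p2,p5}} A356={{p5,p6},{p1,p2,p5},{p3,p5,p6}} A456={{p1,p5},{p1,p2,p5}}
  A1234={{p1,p2,p5}} A1235={{p2,p5},{p1,p2,p5},{p3,p4,p5},{p3,p5,p6}} A1236={{p2,p6},{p3,p6},{p1,p2,p5},{p2,p3,p6},{p3,p5,p6}} A1245={{p1,p2,p5}} A1246={{p1,p2,p5}} A1256={{p1,p2,p5},{p3,p5,p6}} A1345={{p1,p2,p5}} A1346={{p1,p2,p5}} A1356={{p5,p6},{p1,p2,p5},{p3,p5,p6}} A1456={{p1,p5},{p1,p2,p5}} A2345={{p1,p2,p5}} A2346={{p1,p2},{p1,p2,p3},{p1,p2,p5}} A2356={{p1,p2,p5},{p3,p5,p6}} A2456={{p1,p2,p5}} A3456={{p1,p2,p5}}
  A12345={{p1,p2,p5}} A12346={{p1,p2,p5}} A12356={{p1,p2,p5},{p3,p5,p6}} A12456={{p1,p2,p5}} A13456={{p1,p2,p5}} A23456={{p1,p2,p5}}
  A123456={{p1,p2,p5}}
C dims 6,15,20,15; δ0: rk 5, SNF 1^5; δ1: rk 10, SNF 1^10; δ2: rk 10, SNF 1^10
Ȟ^0 = (6 − 5) − 0 = 1, so Ȟ^0 ≅ Z
Ȟ^1 = (15 − 10) − 5 = 0, so Ȟ^1 ≅ 0
Ȟ^2 = (20 − 10) − 10 = 0, so Ȟ^2 ≅ 0


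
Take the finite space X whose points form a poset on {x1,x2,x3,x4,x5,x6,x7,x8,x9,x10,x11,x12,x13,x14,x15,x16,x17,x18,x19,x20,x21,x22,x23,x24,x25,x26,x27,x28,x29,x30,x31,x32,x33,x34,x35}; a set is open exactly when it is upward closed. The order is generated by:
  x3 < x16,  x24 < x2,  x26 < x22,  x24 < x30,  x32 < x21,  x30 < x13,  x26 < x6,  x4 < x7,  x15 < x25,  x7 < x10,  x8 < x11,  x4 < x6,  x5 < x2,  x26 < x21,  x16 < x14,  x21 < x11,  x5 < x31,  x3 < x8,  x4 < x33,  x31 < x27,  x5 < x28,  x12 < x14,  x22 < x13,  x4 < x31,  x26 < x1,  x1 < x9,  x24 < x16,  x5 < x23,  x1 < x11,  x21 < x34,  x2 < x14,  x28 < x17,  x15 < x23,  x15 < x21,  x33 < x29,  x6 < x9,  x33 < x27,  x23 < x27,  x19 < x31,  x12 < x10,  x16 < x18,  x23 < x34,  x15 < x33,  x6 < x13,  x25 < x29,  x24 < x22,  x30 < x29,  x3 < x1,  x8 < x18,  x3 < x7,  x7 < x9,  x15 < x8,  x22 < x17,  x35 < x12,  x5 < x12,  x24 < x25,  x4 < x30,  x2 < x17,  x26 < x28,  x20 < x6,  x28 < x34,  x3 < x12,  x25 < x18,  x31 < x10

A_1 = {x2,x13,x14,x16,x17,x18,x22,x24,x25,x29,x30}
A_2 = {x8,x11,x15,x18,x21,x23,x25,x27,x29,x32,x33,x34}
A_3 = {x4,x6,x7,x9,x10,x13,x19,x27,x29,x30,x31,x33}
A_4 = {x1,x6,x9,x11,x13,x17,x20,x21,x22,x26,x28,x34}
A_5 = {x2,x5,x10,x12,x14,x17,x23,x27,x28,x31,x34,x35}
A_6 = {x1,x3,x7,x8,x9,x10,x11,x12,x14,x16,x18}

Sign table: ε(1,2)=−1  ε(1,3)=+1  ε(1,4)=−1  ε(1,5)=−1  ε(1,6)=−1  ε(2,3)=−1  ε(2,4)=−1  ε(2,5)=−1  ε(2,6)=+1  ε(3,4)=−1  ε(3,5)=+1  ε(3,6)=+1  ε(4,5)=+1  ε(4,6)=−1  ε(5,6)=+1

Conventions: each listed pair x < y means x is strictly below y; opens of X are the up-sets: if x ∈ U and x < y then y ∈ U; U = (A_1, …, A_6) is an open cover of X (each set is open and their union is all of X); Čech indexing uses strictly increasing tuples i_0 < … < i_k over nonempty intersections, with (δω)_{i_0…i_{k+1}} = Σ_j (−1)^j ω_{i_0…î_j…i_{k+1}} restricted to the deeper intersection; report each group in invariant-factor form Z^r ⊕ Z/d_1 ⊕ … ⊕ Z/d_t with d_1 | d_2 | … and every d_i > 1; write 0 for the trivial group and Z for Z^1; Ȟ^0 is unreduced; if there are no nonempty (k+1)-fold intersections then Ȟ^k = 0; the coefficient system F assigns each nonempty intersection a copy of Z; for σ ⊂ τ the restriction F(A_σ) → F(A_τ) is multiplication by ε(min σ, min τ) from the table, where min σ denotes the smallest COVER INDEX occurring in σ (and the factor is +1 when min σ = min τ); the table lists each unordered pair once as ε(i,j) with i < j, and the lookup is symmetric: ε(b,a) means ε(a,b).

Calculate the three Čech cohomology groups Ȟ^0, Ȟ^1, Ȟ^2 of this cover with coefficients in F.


nonempty intersections:
  A12={x18,x25,x29} A13={x13,x29,x30} A14={x13,x17,x22} A15={x2,x14,x17} A16={x14,x16,x18} A23={x27,x29,x33} A24={x11,x21,x34} A25={x23,x27,x34} A26={x8,x11,x18} A34={x6,x9,x13} A35={x10,x27,x31} A36={x7,x9,x10} A45={x17,x28,x34} A46={x1,x9,x11} A56={x10,x12,x14}
  A123={x29} A126={x18} A134={x13} A145={x17} A156={x14} A235={x27} A245={x34} A246={x11} A346={x9} A356={x10}
C dims 6,15,10; δ0: rk 6, SNF 1^5·2; δ1: rk 9, SNF 1^9
Ȟ^0: (6−6)−0=0 ⇒ 0
Ȟ^1: (15−9)−6=0 plus torsion [2] ⇒ Z/2
Ȟ^2: (10−0)−9=1 ⇒ Z

Ȟ^0 = 0, Ȟ^1 = Z/2 and Ȟ^2 = Z
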